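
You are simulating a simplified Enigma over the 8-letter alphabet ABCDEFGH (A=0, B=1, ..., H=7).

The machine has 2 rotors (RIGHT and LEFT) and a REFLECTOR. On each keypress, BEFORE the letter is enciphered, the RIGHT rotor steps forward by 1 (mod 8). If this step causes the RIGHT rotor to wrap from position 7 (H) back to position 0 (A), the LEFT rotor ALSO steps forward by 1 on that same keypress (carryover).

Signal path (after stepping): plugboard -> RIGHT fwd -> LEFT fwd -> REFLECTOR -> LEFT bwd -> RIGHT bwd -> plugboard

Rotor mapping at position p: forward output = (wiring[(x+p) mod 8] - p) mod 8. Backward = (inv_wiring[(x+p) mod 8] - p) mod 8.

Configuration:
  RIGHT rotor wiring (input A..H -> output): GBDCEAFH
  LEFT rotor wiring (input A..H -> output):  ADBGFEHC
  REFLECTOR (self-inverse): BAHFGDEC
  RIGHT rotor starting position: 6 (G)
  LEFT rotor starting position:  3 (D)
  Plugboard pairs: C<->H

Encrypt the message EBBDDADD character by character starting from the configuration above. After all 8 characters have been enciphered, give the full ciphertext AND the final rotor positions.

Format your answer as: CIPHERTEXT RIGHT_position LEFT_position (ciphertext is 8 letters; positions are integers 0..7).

Answer: BFGHGHBF 6 4

Derivation:
Char 1 ('E'): step: R->7, L=3; E->plug->E->R->D->L->E->refl->G->L'->H->R'->B->plug->B
Char 2 ('B'): step: R->0, L->4 (L advanced); B->plug->B->R->B->L->A->refl->B->L'->A->R'->F->plug->F
Char 3 ('B'): step: R->1, L=4; B->plug->B->R->C->L->D->refl->F->L'->G->R'->G->plug->G
Char 4 ('D'): step: R->2, L=4; D->plug->D->R->G->L->F->refl->D->L'->C->R'->C->plug->H
Char 5 ('D'): step: R->3, L=4; D->plug->D->R->C->L->D->refl->F->L'->G->R'->G->plug->G
Char 6 ('A'): step: R->4, L=4; A->plug->A->R->A->L->B->refl->A->L'->B->R'->C->plug->H
Char 7 ('D'): step: R->5, L=4; D->plug->D->R->B->L->A->refl->B->L'->A->R'->B->plug->B
Char 8 ('D'): step: R->6, L=4; D->plug->D->R->D->L->G->refl->E->L'->E->R'->F->plug->F
Final: ciphertext=BFGHGHBF, RIGHT=6, LEFT=4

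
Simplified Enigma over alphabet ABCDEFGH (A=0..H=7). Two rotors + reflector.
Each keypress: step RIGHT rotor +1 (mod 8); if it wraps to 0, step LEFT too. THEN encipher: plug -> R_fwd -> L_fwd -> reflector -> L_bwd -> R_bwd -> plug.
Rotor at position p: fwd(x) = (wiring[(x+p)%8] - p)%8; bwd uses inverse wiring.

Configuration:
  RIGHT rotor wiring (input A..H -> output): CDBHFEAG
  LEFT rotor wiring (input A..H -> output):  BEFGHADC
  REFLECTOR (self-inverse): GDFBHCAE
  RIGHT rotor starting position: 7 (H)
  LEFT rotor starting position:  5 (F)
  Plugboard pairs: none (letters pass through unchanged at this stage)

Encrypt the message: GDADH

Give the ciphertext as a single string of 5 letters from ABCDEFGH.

Answer: DHGEG

Derivation:
Char 1 ('G'): step: R->0, L->6 (L advanced); G->plug->G->R->A->L->F->refl->C->L'->H->R'->D->plug->D
Char 2 ('D'): step: R->1, L=6; D->plug->D->R->E->L->H->refl->E->L'->B->R'->H->plug->H
Char 3 ('A'): step: R->2, L=6; A->plug->A->R->H->L->C->refl->F->L'->A->R'->G->plug->G
Char 4 ('D'): step: R->3, L=6; D->plug->D->R->F->L->A->refl->G->L'->D->R'->E->plug->E
Char 5 ('H'): step: R->4, L=6; H->plug->H->R->D->L->G->refl->A->L'->F->R'->G->plug->G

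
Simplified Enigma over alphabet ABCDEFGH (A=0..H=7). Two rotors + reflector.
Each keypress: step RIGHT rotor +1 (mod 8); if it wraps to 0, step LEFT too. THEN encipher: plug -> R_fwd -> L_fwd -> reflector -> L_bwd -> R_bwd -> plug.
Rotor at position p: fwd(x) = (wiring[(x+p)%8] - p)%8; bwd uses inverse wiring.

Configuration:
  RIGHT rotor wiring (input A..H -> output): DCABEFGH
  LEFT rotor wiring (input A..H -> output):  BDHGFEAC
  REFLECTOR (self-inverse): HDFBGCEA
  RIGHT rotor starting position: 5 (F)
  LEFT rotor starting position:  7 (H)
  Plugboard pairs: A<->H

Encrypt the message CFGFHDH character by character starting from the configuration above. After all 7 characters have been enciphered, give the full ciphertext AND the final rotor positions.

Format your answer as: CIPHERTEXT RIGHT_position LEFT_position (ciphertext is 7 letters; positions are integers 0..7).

Char 1 ('C'): step: R->6, L=7; C->plug->C->R->F->L->G->refl->E->L'->C->R'->E->plug->E
Char 2 ('F'): step: R->7, L=7; F->plug->F->R->F->L->G->refl->E->L'->C->R'->E->plug->E
Char 3 ('G'): step: R->0, L->0 (L advanced); G->plug->G->R->G->L->A->refl->H->L'->C->R'->B->plug->B
Char 4 ('F'): step: R->1, L=0; F->plug->F->R->F->L->E->refl->G->L'->D->R'->D->plug->D
Char 5 ('H'): step: R->2, L=0; H->plug->A->R->G->L->A->refl->H->L'->C->R'->C->plug->C
Char 6 ('D'): step: R->3, L=0; D->plug->D->R->D->L->G->refl->E->L'->F->R'->H->plug->A
Char 7 ('H'): step: R->4, L=0; H->plug->A->R->A->L->B->refl->D->L'->B->R'->B->plug->B
Final: ciphertext=EEBDCAB, RIGHT=4, LEFT=0

Answer: EEBDCAB 4 0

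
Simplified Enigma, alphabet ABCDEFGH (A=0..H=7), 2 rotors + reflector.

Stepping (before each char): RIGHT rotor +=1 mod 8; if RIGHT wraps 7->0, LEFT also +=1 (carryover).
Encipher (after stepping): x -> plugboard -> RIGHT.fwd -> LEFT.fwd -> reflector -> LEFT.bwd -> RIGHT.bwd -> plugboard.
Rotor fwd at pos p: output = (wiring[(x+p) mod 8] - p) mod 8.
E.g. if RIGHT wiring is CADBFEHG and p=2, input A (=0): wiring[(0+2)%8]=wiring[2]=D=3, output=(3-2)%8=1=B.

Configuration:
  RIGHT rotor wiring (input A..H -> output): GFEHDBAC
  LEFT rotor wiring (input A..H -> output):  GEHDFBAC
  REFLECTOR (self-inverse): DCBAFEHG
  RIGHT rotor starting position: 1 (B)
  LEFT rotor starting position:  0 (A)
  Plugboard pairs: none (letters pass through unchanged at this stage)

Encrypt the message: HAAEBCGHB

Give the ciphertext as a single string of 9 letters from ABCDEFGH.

Char 1 ('H'): step: R->2, L=0; H->plug->H->R->D->L->D->refl->A->L'->G->R'->E->plug->E
Char 2 ('A'): step: R->3, L=0; A->plug->A->R->E->L->F->refl->E->L'->B->R'->H->plug->H
Char 3 ('A'): step: R->4, L=0; A->plug->A->R->H->L->C->refl->B->L'->F->R'->B->plug->B
Char 4 ('E'): step: R->5, L=0; E->plug->E->R->A->L->G->refl->H->L'->C->R'->G->plug->G
Char 5 ('B'): step: R->6, L=0; B->plug->B->R->E->L->F->refl->E->L'->B->R'->F->plug->F
Char 6 ('C'): step: R->7, L=0; C->plug->C->R->G->L->A->refl->D->L'->D->R'->A->plug->A
Char 7 ('G'): step: R->0, L->1 (L advanced); G->plug->G->R->A->L->D->refl->A->L'->E->R'->C->plug->C
Char 8 ('H'): step: R->1, L=1; H->plug->H->R->F->L->H->refl->G->L'->B->R'->G->plug->G
Char 9 ('B'): step: R->2, L=1; B->plug->B->R->F->L->H->refl->G->L'->B->R'->C->plug->C

Answer: EHBGFACGC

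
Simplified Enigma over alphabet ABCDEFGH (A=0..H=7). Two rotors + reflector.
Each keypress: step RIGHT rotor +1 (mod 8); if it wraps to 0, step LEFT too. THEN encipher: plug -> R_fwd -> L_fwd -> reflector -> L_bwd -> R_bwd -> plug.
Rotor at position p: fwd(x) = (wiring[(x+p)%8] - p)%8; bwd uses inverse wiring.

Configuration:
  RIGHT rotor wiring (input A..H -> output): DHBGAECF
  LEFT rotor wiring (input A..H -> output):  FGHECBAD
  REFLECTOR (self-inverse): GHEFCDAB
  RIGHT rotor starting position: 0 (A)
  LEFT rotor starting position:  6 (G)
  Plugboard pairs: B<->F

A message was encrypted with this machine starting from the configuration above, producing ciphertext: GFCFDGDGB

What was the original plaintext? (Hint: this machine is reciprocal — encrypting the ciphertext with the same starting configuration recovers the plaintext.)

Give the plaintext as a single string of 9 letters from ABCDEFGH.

Char 1 ('G'): step: R->1, L=6; G->plug->G->R->E->L->B->refl->H->L'->C->R'->H->plug->H
Char 2 ('F'): step: R->2, L=6; F->plug->B->R->E->L->B->refl->H->L'->C->R'->D->plug->D
Char 3 ('C'): step: R->3, L=6; C->plug->C->R->B->L->F->refl->D->L'->H->R'->D->plug->D
Char 4 ('F'): step: R->4, L=6; F->plug->B->R->A->L->C->refl->E->L'->G->R'->C->plug->C
Char 5 ('D'): step: R->5, L=6; D->plug->D->R->G->L->E->refl->C->L'->A->R'->C->plug->C
Char 6 ('G'): step: R->6, L=6; G->plug->G->R->C->L->H->refl->B->L'->E->R'->A->plug->A
Char 7 ('D'): step: R->7, L=6; D->plug->D->R->C->L->H->refl->B->L'->E->R'->B->plug->F
Char 8 ('G'): step: R->0, L->7 (L advanced); G->plug->G->R->C->L->H->refl->B->L'->H->R'->B->plug->F
Char 9 ('B'): step: R->1, L=7; B->plug->F->R->B->L->G->refl->A->L'->D->R'->E->plug->E

Answer: HDDCCAFFE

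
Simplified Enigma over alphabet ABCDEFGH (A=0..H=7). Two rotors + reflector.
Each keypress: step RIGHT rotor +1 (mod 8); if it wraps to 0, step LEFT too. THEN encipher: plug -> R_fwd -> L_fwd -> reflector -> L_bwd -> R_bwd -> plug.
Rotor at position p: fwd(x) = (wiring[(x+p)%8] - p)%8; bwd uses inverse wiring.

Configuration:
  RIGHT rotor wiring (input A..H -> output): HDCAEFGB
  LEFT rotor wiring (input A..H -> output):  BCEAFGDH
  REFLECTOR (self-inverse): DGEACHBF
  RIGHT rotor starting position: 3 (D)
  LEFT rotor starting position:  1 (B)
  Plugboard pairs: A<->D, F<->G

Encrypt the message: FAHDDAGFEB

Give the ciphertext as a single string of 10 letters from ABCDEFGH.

Answer: DCCCCFCADC

Derivation:
Char 1 ('F'): step: R->4, L=1; F->plug->G->R->G->L->G->refl->B->L'->A->R'->A->plug->D
Char 2 ('A'): step: R->5, L=1; A->plug->D->R->C->L->H->refl->F->L'->E->R'->C->plug->C
Char 3 ('H'): step: R->6, L=1; H->plug->H->R->H->L->A->refl->D->L'->B->R'->C->plug->C
Char 4 ('D'): step: R->7, L=1; D->plug->A->R->C->L->H->refl->F->L'->E->R'->C->plug->C
Char 5 ('D'): step: R->0, L->2 (L advanced); D->plug->A->R->H->L->A->refl->D->L'->C->R'->C->plug->C
Char 6 ('A'): step: R->1, L=2; A->plug->D->R->D->L->E->refl->C->L'->A->R'->G->plug->F
Char 7 ('G'): step: R->2, L=2; G->plug->F->R->H->L->A->refl->D->L'->C->R'->C->plug->C
Char 8 ('F'): step: R->3, L=2; F->plug->G->R->A->L->C->refl->E->L'->D->R'->D->plug->A
Char 9 ('E'): step: R->4, L=2; E->plug->E->R->D->L->E->refl->C->L'->A->R'->A->plug->D
Char 10 ('B'): step: R->5, L=2; B->plug->B->R->B->L->G->refl->B->L'->E->R'->C->plug->C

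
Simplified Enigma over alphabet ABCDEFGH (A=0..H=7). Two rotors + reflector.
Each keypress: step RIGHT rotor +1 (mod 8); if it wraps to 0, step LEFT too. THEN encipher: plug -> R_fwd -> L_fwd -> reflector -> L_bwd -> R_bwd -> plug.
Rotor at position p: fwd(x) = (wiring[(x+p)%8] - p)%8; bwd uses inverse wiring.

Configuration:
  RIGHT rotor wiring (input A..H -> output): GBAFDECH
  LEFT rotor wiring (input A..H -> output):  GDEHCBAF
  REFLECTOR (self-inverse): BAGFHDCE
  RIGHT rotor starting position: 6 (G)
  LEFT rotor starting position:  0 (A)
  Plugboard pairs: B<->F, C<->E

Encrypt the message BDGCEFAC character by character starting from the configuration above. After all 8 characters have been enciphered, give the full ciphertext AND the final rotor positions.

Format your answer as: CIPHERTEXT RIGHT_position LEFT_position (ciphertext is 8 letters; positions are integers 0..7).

Char 1 ('B'): step: R->7, L=0; B->plug->F->R->E->L->C->refl->G->L'->A->R'->A->plug->A
Char 2 ('D'): step: R->0, L->1 (L advanced); D->plug->D->R->F->L->H->refl->E->L'->G->R'->A->plug->A
Char 3 ('G'): step: R->1, L=1; G->plug->G->R->G->L->E->refl->H->L'->F->R'->H->plug->H
Char 4 ('C'): step: R->2, L=1; C->plug->E->R->A->L->C->refl->G->L'->C->R'->D->plug->D
Char 5 ('E'): step: R->3, L=1; E->plug->C->R->B->L->D->refl->F->L'->H->R'->D->plug->D
Char 6 ('F'): step: R->4, L=1; F->plug->B->R->A->L->C->refl->G->L'->C->R'->E->plug->C
Char 7 ('A'): step: R->5, L=1; A->plug->A->R->H->L->F->refl->D->L'->B->R'->D->plug->D
Char 8 ('C'): step: R->6, L=1; C->plug->E->R->C->L->G->refl->C->L'->A->R'->C->plug->E
Final: ciphertext=AAHDDCDE, RIGHT=6, LEFT=1

Answer: AAHDDCDE 6 1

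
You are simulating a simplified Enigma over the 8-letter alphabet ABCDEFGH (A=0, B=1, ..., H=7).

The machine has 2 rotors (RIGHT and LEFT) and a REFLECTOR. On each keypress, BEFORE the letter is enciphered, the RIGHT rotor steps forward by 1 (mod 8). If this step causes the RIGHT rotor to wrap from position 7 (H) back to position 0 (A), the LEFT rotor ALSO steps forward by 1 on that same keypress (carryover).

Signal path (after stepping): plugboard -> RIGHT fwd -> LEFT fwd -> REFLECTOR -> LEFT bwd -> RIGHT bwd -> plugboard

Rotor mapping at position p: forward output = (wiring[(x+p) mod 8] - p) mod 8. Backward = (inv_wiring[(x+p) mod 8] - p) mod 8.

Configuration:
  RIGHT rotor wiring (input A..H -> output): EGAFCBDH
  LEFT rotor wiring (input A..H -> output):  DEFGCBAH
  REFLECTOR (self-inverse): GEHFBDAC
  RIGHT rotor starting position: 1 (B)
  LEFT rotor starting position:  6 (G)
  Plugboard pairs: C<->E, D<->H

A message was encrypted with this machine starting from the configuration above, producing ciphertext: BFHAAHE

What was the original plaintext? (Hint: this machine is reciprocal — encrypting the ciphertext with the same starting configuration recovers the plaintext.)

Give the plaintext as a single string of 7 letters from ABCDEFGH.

Answer: FEBGDCG

Derivation:
Char 1 ('B'): step: R->2, L=6; B->plug->B->R->D->L->G->refl->A->L'->F->R'->F->plug->F
Char 2 ('F'): step: R->3, L=6; F->plug->F->R->B->L->B->refl->E->L'->G->R'->C->plug->E
Char 3 ('H'): step: R->4, L=6; H->plug->D->R->D->L->G->refl->A->L'->F->R'->B->plug->B
Char 4 ('A'): step: R->5, L=6; A->plug->A->R->E->L->H->refl->C->L'->A->R'->G->plug->G
Char 5 ('A'): step: R->6, L=6; A->plug->A->R->F->L->A->refl->G->L'->D->R'->H->plug->D
Char 6 ('H'): step: R->7, L=6; H->plug->D->R->B->L->B->refl->E->L'->G->R'->E->plug->C
Char 7 ('E'): step: R->0, L->7 (L advanced); E->plug->C->R->A->L->A->refl->G->L'->D->R'->G->plug->G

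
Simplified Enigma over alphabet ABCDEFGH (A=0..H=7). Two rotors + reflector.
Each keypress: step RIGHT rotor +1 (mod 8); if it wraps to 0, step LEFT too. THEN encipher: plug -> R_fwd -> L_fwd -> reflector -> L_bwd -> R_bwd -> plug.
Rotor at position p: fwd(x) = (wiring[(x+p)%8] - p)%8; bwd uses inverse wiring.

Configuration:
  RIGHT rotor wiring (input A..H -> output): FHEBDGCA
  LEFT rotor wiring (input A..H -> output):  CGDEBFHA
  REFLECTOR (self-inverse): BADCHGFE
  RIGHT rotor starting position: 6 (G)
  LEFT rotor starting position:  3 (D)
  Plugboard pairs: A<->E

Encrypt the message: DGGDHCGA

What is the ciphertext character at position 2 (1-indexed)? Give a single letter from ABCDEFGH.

Char 1 ('D'): step: R->7, L=3; D->plug->D->R->F->L->H->refl->E->L'->D->R'->H->plug->H
Char 2 ('G'): step: R->0, L->4 (L advanced); G->plug->G->R->C->L->D->refl->C->L'->F->R'->A->plug->E

E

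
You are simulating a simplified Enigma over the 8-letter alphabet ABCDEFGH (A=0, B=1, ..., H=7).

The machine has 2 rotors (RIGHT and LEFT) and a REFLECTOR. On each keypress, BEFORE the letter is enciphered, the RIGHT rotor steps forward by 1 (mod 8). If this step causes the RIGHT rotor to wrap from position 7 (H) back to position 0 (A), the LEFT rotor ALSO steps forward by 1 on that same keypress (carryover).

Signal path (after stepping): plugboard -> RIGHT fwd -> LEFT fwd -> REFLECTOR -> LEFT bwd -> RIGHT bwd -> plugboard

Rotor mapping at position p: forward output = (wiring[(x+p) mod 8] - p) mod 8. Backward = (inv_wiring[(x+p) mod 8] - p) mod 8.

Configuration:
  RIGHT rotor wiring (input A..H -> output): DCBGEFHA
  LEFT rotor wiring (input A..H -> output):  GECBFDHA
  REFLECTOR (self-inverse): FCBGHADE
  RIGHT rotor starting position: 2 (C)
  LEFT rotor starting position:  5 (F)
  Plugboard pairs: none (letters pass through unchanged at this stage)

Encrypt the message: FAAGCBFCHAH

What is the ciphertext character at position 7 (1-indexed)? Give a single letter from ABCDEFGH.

Char 1 ('F'): step: R->3, L=5; F->plug->F->R->A->L->G->refl->D->L'->C->R'->C->plug->C
Char 2 ('A'): step: R->4, L=5; A->plug->A->R->A->L->G->refl->D->L'->C->R'->H->plug->H
Char 3 ('A'): step: R->5, L=5; A->plug->A->R->A->L->G->refl->D->L'->C->R'->B->plug->B
Char 4 ('G'): step: R->6, L=5; G->plug->G->R->G->L->E->refl->H->L'->E->R'->D->plug->D
Char 5 ('C'): step: R->7, L=5; C->plug->C->R->D->L->B->refl->C->L'->B->R'->A->plug->A
Char 6 ('B'): step: R->0, L->6 (L advanced); B->plug->B->R->C->L->A->refl->F->L'->H->R'->G->plug->G
Char 7 ('F'): step: R->1, L=6; F->plug->F->R->G->L->H->refl->E->L'->E->R'->E->plug->E

E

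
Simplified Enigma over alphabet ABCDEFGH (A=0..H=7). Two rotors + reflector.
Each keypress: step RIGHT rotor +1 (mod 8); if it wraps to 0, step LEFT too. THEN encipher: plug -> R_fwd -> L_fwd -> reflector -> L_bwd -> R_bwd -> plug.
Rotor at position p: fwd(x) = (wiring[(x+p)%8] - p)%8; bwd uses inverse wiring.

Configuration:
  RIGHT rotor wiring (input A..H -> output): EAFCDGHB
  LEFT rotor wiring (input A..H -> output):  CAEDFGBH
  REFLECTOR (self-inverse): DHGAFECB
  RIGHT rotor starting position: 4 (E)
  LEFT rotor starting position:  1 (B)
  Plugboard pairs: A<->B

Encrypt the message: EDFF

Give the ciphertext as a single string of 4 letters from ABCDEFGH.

Char 1 ('E'): step: R->5, L=1; E->plug->E->R->D->L->E->refl->F->L'->E->R'->C->plug->C
Char 2 ('D'): step: R->6, L=1; D->plug->D->R->C->L->C->refl->G->L'->G->R'->C->plug->C
Char 3 ('F'): step: R->7, L=1; F->plug->F->R->E->L->F->refl->E->L'->D->R'->E->plug->E
Char 4 ('F'): step: R->0, L->2 (L advanced); F->plug->F->R->G->L->A->refl->D->L'->C->R'->D->plug->D

Answer: CCED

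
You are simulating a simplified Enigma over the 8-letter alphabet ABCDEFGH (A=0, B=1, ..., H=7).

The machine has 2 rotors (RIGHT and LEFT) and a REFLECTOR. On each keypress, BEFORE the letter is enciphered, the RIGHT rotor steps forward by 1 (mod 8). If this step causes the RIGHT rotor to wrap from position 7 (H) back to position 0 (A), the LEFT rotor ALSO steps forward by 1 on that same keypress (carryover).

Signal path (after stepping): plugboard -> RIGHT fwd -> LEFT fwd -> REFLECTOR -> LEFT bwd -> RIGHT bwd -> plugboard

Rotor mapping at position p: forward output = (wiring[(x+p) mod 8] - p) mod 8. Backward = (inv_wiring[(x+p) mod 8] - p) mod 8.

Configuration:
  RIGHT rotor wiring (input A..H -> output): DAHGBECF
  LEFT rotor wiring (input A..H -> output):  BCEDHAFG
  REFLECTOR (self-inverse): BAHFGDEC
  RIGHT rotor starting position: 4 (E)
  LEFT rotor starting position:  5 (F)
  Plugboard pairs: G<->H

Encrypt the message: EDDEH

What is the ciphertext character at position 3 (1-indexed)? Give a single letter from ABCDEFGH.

Char 1 ('E'): step: R->5, L=5; E->plug->E->R->D->L->E->refl->G->L'->G->R'->D->plug->D
Char 2 ('D'): step: R->6, L=5; D->plug->D->R->C->L->B->refl->A->L'->B->R'->E->plug->E
Char 3 ('D'): step: R->7, L=5; D->plug->D->R->A->L->D->refl->F->L'->E->R'->B->plug->B

B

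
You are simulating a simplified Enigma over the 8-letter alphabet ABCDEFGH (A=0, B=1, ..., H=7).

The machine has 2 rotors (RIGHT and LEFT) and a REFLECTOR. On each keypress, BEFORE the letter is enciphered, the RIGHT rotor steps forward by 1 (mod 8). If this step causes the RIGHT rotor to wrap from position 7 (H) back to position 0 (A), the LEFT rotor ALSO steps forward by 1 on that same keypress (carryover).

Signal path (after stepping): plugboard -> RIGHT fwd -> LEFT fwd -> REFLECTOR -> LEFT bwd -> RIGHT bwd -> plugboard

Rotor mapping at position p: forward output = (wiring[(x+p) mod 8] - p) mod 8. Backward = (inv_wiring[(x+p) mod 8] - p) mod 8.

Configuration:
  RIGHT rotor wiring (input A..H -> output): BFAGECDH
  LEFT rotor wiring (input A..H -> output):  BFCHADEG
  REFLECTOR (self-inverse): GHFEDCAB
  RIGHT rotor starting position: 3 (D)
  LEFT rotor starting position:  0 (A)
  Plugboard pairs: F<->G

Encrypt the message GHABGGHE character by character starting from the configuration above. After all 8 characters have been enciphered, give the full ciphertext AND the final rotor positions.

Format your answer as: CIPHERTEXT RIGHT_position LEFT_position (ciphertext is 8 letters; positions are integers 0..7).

Answer: HDFDHBEG 3 1

Derivation:
Char 1 ('G'): step: R->4, L=0; G->plug->F->R->B->L->F->refl->C->L'->C->R'->H->plug->H
Char 2 ('H'): step: R->5, L=0; H->plug->H->R->H->L->G->refl->A->L'->E->R'->D->plug->D
Char 3 ('A'): step: R->6, L=0; A->plug->A->R->F->L->D->refl->E->L'->G->R'->G->plug->F
Char 4 ('B'): step: R->7, L=0; B->plug->B->R->C->L->C->refl->F->L'->B->R'->D->plug->D
Char 5 ('G'): step: R->0, L->1 (L advanced); G->plug->F->R->C->L->G->refl->A->L'->H->R'->H->plug->H
Char 6 ('G'): step: R->1, L=1; G->plug->F->R->C->L->G->refl->A->L'->H->R'->B->plug->B
Char 7 ('H'): step: R->2, L=1; H->plug->H->R->D->L->H->refl->B->L'->B->R'->E->plug->E
Char 8 ('E'): step: R->3, L=1; E->plug->E->R->E->L->C->refl->F->L'->G->R'->F->plug->G
Final: ciphertext=HDFDHBEG, RIGHT=3, LEFT=1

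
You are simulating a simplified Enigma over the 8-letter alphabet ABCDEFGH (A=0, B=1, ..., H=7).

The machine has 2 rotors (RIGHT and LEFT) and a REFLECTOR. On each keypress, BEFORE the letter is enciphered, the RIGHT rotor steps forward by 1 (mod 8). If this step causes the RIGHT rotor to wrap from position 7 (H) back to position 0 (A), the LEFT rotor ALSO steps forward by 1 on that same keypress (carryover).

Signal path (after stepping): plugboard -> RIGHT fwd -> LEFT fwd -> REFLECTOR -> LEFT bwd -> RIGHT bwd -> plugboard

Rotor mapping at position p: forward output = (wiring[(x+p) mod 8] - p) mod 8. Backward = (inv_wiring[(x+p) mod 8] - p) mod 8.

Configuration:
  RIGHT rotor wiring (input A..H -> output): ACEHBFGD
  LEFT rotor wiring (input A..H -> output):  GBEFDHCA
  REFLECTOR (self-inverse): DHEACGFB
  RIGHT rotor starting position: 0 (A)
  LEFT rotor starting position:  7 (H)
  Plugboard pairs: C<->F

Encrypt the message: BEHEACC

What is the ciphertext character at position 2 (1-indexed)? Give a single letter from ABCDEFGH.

Char 1 ('B'): step: R->1, L=7; B->plug->B->R->D->L->F->refl->G->L'->E->R'->E->plug->E
Char 2 ('E'): step: R->2, L=7; E->plug->E->R->E->L->G->refl->F->L'->D->R'->D->plug->D

D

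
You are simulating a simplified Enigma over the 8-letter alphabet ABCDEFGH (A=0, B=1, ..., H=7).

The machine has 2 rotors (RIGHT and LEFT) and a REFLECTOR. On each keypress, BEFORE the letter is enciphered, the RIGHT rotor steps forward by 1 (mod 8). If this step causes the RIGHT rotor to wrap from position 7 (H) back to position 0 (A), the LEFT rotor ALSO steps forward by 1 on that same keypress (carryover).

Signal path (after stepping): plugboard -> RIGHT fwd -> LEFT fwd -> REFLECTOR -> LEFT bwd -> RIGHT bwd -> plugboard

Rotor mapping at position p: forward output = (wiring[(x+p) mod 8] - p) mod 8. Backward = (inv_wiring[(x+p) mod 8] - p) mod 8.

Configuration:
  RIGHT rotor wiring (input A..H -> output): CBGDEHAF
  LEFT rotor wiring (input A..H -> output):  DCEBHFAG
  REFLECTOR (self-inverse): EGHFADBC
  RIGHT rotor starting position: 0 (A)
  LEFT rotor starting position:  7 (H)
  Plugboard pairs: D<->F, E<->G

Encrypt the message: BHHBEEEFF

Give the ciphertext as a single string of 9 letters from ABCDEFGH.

Char 1 ('B'): step: R->1, L=7; B->plug->B->R->F->L->A->refl->E->L'->B->R'->H->plug->H
Char 2 ('H'): step: R->2, L=7; H->plug->H->R->H->L->B->refl->G->L'->G->R'->E->plug->G
Char 3 ('H'): step: R->3, L=7; H->plug->H->R->D->L->F->refl->D->L'->C->R'->E->plug->G
Char 4 ('B'): step: R->4, L=7; B->plug->B->R->D->L->F->refl->D->L'->C->R'->G->plug->E
Char 5 ('E'): step: R->5, L=7; E->plug->G->R->G->L->G->refl->B->L'->H->R'->H->plug->H
Char 6 ('E'): step: R->6, L=7; E->plug->G->R->G->L->G->refl->B->L'->H->R'->B->plug->B
Char 7 ('E'): step: R->7, L=7; E->plug->G->R->A->L->H->refl->C->L'->E->R'->E->plug->G
Char 8 ('F'): step: R->0, L->0 (L advanced); F->plug->D->R->D->L->B->refl->G->L'->H->R'->F->plug->D
Char 9 ('F'): step: R->1, L=0; F->plug->D->R->D->L->B->refl->G->L'->H->R'->F->plug->D

Answer: HGGEHBGDD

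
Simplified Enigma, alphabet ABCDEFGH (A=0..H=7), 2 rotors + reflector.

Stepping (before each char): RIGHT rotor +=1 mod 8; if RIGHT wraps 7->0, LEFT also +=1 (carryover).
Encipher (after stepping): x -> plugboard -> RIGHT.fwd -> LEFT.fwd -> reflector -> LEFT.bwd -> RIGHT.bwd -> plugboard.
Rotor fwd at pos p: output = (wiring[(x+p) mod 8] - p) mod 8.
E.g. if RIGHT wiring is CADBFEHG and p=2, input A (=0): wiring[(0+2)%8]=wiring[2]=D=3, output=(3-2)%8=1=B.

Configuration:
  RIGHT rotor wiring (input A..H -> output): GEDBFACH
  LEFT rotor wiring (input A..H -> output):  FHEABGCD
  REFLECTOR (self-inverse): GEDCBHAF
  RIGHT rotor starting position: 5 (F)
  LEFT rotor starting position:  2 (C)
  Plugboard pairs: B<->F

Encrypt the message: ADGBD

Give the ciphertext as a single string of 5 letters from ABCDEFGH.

Answer: FGEDF

Derivation:
Char 1 ('A'): step: R->6, L=2; A->plug->A->R->E->L->A->refl->G->L'->B->R'->B->plug->F
Char 2 ('D'): step: R->7, L=2; D->plug->D->R->E->L->A->refl->G->L'->B->R'->G->plug->G
Char 3 ('G'): step: R->0, L->3 (L advanced); G->plug->G->R->C->L->D->refl->C->L'->F->R'->E->plug->E
Char 4 ('B'): step: R->1, L=3; B->plug->F->R->B->L->G->refl->A->L'->E->R'->D->plug->D
Char 5 ('D'): step: R->2, L=3; D->plug->D->R->G->L->E->refl->B->L'->H->R'->B->plug->F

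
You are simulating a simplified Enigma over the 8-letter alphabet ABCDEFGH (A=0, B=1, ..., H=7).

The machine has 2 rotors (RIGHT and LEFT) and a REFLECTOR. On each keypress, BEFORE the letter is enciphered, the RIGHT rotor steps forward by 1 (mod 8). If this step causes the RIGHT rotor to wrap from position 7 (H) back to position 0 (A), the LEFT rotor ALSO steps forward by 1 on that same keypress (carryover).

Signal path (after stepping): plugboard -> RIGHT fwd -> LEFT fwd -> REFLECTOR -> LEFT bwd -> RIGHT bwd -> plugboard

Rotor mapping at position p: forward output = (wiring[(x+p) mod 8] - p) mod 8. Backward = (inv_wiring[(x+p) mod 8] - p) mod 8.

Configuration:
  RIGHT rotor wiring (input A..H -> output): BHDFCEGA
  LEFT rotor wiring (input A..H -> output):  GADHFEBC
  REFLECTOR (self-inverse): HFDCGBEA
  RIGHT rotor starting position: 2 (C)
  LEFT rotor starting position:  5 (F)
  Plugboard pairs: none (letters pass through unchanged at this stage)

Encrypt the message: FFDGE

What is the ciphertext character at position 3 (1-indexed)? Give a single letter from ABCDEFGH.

Char 1 ('F'): step: R->3, L=5; F->plug->F->R->G->L->C->refl->D->L'->E->R'->G->plug->G
Char 2 ('F'): step: R->4, L=5; F->plug->F->R->D->L->B->refl->F->L'->C->R'->C->plug->C
Char 3 ('D'): step: R->5, L=5; D->plug->D->R->E->L->D->refl->C->L'->G->R'->F->plug->F

F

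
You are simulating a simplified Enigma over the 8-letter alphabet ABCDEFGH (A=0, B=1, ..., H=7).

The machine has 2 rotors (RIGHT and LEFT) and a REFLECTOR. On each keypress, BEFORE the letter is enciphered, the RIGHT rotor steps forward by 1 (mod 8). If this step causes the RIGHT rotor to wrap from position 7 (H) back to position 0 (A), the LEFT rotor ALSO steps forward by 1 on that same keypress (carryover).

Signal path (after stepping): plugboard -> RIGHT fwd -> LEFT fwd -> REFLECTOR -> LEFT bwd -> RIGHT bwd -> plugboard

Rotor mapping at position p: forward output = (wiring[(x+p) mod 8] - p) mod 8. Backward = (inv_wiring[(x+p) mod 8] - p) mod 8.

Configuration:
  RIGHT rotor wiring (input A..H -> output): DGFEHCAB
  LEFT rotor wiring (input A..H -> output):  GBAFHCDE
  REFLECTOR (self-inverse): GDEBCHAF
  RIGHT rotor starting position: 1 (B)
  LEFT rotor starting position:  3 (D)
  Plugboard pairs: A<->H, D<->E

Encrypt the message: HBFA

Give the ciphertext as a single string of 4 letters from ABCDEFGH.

Answer: DEDG

Derivation:
Char 1 ('H'): step: R->2, L=3; H->plug->A->R->D->L->A->refl->G->L'->G->R'->E->plug->D
Char 2 ('B'): step: R->3, L=3; B->plug->B->R->E->L->B->refl->D->L'->F->R'->D->plug->E
Char 3 ('F'): step: R->4, L=3; F->plug->F->R->C->L->H->refl->F->L'->H->R'->E->plug->D
Char 4 ('A'): step: R->5, L=3; A->plug->H->R->C->L->H->refl->F->L'->H->R'->G->plug->G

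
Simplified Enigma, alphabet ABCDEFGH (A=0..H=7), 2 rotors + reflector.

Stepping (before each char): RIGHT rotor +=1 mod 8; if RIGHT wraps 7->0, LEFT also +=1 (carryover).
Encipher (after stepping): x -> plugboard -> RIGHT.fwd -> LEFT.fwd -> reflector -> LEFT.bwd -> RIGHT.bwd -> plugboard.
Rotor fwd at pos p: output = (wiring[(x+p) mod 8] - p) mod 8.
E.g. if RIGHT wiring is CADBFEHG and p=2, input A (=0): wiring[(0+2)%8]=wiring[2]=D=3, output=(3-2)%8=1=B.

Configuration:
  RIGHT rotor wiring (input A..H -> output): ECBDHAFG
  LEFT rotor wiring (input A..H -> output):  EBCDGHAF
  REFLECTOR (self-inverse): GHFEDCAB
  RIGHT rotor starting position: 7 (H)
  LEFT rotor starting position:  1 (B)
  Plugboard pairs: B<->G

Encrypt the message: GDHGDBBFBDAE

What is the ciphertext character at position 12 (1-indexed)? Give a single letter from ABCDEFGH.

Char 1 ('G'): step: R->0, L->2 (L advanced); G->plug->B->R->C->L->E->refl->D->L'->F->R'->G->plug->B
Char 2 ('D'): step: R->1, L=2; D->plug->D->R->G->L->C->refl->F->L'->D->R'->H->plug->H
Char 3 ('H'): step: R->2, L=2; H->plug->H->R->A->L->A->refl->G->L'->E->R'->F->plug->F
Char 4 ('G'): step: R->3, L=2; G->plug->B->R->E->L->G->refl->A->L'->A->R'->A->plug->A
Char 5 ('D'): step: R->4, L=2; D->plug->D->R->C->L->E->refl->D->L'->F->R'->G->plug->B
Char 6 ('B'): step: R->5, L=2; B->plug->G->R->G->L->C->refl->F->L'->D->R'->A->plug->A
Char 7 ('B'): step: R->6, L=2; B->plug->G->R->B->L->B->refl->H->L'->H->R'->A->plug->A
Char 8 ('F'): step: R->7, L=2; F->plug->F->R->A->L->A->refl->G->L'->E->R'->E->plug->E
Char 9 ('B'): step: R->0, L->3 (L advanced); B->plug->G->R->F->L->B->refl->H->L'->H->R'->E->plug->E
Char 10 ('D'): step: R->1, L=3; D->plug->D->R->G->L->G->refl->A->L'->A->R'->B->plug->G
Char 11 ('A'): step: R->2, L=3; A->plug->A->R->H->L->H->refl->B->L'->F->R'->C->plug->C
Char 12 ('E'): step: R->3, L=3; E->plug->E->R->D->L->F->refl->C->L'->E->R'->B->plug->G

G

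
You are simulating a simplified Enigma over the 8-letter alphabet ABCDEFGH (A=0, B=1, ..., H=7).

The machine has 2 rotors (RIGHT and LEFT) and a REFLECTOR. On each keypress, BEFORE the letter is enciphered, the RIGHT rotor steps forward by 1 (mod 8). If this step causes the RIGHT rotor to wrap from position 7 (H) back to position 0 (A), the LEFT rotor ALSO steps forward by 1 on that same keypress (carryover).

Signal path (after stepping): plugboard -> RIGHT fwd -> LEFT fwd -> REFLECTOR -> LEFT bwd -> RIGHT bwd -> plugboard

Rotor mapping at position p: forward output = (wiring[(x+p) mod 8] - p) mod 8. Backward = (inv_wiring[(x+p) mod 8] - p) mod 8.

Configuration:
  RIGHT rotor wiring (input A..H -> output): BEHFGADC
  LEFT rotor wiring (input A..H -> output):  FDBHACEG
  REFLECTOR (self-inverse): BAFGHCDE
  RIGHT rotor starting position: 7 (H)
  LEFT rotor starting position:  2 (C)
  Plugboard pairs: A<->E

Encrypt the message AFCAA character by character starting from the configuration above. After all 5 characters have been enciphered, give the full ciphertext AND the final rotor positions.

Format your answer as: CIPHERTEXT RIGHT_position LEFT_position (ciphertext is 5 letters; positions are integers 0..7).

Char 1 ('A'): step: R->0, L->3 (L advanced); A->plug->E->R->G->L->A->refl->B->L'->D->R'->G->plug->G
Char 2 ('F'): step: R->1, L=3; F->plug->F->R->C->L->H->refl->E->L'->A->R'->H->plug->H
Char 3 ('C'): step: R->2, L=3; C->plug->C->R->E->L->D->refl->G->L'->H->R'->G->plug->G
Char 4 ('A'): step: R->3, L=3; A->plug->E->R->H->L->G->refl->D->L'->E->R'->H->plug->H
Char 5 ('A'): step: R->4, L=3; A->plug->E->R->F->L->C->refl->F->L'->B->R'->H->plug->H
Final: ciphertext=GHGHH, RIGHT=4, LEFT=3

Answer: GHGHH 4 3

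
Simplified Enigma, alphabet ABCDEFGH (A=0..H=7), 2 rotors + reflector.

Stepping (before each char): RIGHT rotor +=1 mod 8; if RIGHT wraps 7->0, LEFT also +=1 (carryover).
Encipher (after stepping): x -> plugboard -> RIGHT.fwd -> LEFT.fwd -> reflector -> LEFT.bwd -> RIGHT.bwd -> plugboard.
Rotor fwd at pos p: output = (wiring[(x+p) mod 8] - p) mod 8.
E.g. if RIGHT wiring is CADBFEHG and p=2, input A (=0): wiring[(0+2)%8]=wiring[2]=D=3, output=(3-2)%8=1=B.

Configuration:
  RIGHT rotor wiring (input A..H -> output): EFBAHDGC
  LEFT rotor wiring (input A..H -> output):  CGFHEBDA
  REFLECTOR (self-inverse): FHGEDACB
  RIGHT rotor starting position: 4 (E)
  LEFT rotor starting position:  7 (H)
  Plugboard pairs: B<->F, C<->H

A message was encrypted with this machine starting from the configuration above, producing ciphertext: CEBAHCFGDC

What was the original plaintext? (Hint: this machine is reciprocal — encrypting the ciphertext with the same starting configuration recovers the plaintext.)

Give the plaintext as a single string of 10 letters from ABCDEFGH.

Answer: EHDGEHCACE

Derivation:
Char 1 ('C'): step: R->5, L=7; C->plug->H->R->C->L->H->refl->B->L'->A->R'->E->plug->E
Char 2 ('E'): step: R->6, L=7; E->plug->E->R->D->L->G->refl->C->L'->G->R'->C->plug->H
Char 3 ('B'): step: R->7, L=7; B->plug->F->R->A->L->B->refl->H->L'->C->R'->D->plug->D
Char 4 ('A'): step: R->0, L->0 (L advanced); A->plug->A->R->E->L->E->refl->D->L'->G->R'->G->plug->G
Char 5 ('H'): step: R->1, L=0; H->plug->C->R->H->L->A->refl->F->L'->C->R'->E->plug->E
Char 6 ('C'): step: R->2, L=0; C->plug->H->R->D->L->H->refl->B->L'->F->R'->C->plug->H
Char 7 ('F'): step: R->3, L=0; F->plug->B->R->E->L->E->refl->D->L'->G->R'->H->plug->C
Char 8 ('G'): step: R->4, L=0; G->plug->G->R->F->L->B->refl->H->L'->D->R'->A->plug->A
Char 9 ('D'): step: R->5, L=0; D->plug->D->R->H->L->A->refl->F->L'->C->R'->H->plug->C
Char 10 ('C'): step: R->6, L=0; C->plug->H->R->F->L->B->refl->H->L'->D->R'->E->plug->E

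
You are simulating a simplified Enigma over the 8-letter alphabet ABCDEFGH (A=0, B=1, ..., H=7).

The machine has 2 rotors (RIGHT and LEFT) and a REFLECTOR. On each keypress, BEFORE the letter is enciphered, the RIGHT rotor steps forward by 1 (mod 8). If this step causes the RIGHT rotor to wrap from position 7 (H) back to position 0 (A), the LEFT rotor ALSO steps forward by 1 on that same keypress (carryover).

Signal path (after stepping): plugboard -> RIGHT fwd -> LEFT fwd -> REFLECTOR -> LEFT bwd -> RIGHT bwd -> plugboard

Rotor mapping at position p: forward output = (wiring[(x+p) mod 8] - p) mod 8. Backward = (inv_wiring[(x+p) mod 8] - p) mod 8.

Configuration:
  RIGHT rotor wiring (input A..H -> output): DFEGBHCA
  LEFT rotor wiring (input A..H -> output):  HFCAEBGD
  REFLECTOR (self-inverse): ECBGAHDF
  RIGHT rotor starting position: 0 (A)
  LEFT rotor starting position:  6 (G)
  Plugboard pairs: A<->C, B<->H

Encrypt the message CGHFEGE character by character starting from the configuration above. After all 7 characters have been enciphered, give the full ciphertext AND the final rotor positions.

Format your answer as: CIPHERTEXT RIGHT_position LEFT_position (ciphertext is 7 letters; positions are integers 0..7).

Char 1 ('C'): step: R->1, L=6; C->plug->A->R->E->L->E->refl->A->L'->A->R'->D->plug->D
Char 2 ('G'): step: R->2, L=6; G->plug->G->R->B->L->F->refl->H->L'->D->R'->H->plug->B
Char 3 ('H'): step: R->3, L=6; H->plug->B->R->G->L->G->refl->D->L'->H->R'->D->plug->D
Char 4 ('F'): step: R->4, L=6; F->plug->F->R->B->L->F->refl->H->L'->D->R'->B->plug->H
Char 5 ('E'): step: R->5, L=6; E->plug->E->R->A->L->A->refl->E->L'->E->R'->H->plug->B
Char 6 ('G'): step: R->6, L=6; G->plug->G->R->D->L->H->refl->F->L'->B->R'->H->plug->B
Char 7 ('E'): step: R->7, L=6; E->plug->E->R->H->L->D->refl->G->L'->G->R'->C->plug->A
Final: ciphertext=DBDHBBA, RIGHT=7, LEFT=6

Answer: DBDHBBA 7 6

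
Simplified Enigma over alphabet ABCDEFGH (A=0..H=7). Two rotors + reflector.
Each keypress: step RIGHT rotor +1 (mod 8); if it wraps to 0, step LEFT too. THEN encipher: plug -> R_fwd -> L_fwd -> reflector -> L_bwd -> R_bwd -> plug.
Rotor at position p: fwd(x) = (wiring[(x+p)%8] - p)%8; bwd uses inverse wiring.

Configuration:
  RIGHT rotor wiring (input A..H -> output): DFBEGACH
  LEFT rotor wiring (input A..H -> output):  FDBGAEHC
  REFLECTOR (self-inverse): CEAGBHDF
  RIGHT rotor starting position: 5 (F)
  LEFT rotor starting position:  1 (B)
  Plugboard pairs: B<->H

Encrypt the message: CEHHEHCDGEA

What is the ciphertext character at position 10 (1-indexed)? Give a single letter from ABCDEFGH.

Char 1 ('C'): step: R->6, L=1; C->plug->C->R->F->L->G->refl->D->L'->E->R'->A->plug->A
Char 2 ('E'): step: R->7, L=1; E->plug->E->R->F->L->G->refl->D->L'->E->R'->B->plug->H
Char 3 ('H'): step: R->0, L->2 (L advanced); H->plug->B->R->F->L->A->refl->C->L'->D->R'->A->plug->A
Char 4 ('H'): step: R->1, L=2; H->plug->B->R->A->L->H->refl->F->L'->E->R'->A->plug->A
Char 5 ('E'): step: R->2, L=2; E->plug->E->R->A->L->H->refl->F->L'->E->R'->C->plug->C
Char 6 ('H'): step: R->3, L=2; H->plug->B->R->D->L->C->refl->A->L'->F->R'->C->plug->C
Char 7 ('C'): step: R->4, L=2; C->plug->C->R->G->L->D->refl->G->L'->C->R'->A->plug->A
Char 8 ('D'): step: R->5, L=2; D->plug->D->R->G->L->D->refl->G->L'->C->R'->C->plug->C
Char 9 ('G'): step: R->6, L=2; G->plug->G->R->A->L->H->refl->F->L'->E->R'->A->plug->A
Char 10 ('E'): step: R->7, L=2; E->plug->E->R->F->L->A->refl->C->L'->D->R'->H->plug->B

B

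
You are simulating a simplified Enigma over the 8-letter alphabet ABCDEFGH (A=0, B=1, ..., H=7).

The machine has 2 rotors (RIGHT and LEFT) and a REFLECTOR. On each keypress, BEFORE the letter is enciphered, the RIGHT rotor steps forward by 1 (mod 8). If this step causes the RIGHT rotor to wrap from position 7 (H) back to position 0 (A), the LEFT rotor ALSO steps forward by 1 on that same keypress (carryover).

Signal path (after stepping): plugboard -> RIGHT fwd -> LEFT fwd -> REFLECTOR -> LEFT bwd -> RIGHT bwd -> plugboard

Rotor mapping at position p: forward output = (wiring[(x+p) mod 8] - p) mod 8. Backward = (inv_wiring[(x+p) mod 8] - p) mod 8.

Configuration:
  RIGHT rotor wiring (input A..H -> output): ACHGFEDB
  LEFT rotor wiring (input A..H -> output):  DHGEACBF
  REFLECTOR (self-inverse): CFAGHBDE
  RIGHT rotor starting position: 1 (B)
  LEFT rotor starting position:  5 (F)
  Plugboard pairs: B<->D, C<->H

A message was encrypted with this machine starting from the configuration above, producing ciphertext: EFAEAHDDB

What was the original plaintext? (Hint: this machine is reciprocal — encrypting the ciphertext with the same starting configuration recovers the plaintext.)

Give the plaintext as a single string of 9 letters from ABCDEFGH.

Char 1 ('E'): step: R->2, L=5; E->plug->E->R->B->L->E->refl->H->L'->G->R'->G->plug->G
Char 2 ('F'): step: R->3, L=5; F->plug->F->R->F->L->B->refl->F->L'->A->R'->D->plug->B
Char 3 ('A'): step: R->4, L=5; A->plug->A->R->B->L->E->refl->H->L'->G->R'->F->plug->F
Char 4 ('E'): step: R->5, L=5; E->plug->E->R->F->L->B->refl->F->L'->A->R'->H->plug->C
Char 5 ('A'): step: R->6, L=5; A->plug->A->R->F->L->B->refl->F->L'->A->R'->F->plug->F
Char 6 ('H'): step: R->7, L=5; H->plug->C->R->D->L->G->refl->D->L'->H->R'->E->plug->E
Char 7 ('D'): step: R->0, L->6 (L advanced); D->plug->B->R->C->L->F->refl->B->L'->D->R'->G->plug->G
Char 8 ('D'): step: R->1, L=6; D->plug->B->R->G->L->C->refl->A->L'->E->R'->D->plug->B
Char 9 ('B'): step: R->2, L=6; B->plug->D->R->C->L->F->refl->B->L'->D->R'->C->plug->H

Answer: GBFCFEGBH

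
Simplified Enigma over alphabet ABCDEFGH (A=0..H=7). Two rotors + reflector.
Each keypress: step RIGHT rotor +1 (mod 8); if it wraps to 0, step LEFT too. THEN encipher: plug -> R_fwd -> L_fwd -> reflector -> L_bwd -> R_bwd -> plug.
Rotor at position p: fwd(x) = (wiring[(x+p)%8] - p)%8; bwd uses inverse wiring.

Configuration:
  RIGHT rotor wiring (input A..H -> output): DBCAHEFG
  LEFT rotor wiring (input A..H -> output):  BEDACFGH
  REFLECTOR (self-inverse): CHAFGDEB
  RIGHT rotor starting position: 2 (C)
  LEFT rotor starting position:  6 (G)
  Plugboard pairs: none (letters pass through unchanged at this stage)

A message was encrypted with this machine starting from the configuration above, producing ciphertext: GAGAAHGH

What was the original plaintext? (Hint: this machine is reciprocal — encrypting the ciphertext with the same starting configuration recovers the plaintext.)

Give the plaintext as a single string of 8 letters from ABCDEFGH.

Answer: EGDGEAHF

Derivation:
Char 1 ('G'): step: R->3, L=6; G->plug->G->R->G->L->E->refl->G->L'->D->R'->E->plug->E
Char 2 ('A'): step: R->4, L=6; A->plug->A->R->D->L->G->refl->E->L'->G->R'->G->plug->G
Char 3 ('G'): step: R->5, L=6; G->plug->G->R->D->L->G->refl->E->L'->G->R'->D->plug->D
Char 4 ('A'): step: R->6, L=6; A->plug->A->R->H->L->H->refl->B->L'->B->R'->G->plug->G
Char 5 ('A'): step: R->7, L=6; A->plug->A->R->H->L->H->refl->B->L'->B->R'->E->plug->E
Char 6 ('H'): step: R->0, L->7 (L advanced); H->plug->H->R->G->L->G->refl->E->L'->D->R'->A->plug->A
Char 7 ('G'): step: R->1, L=7; G->plug->G->R->F->L->D->refl->F->L'->C->R'->H->plug->H
Char 8 ('H'): step: R->2, L=7; H->plug->H->R->H->L->H->refl->B->L'->E->R'->F->plug->F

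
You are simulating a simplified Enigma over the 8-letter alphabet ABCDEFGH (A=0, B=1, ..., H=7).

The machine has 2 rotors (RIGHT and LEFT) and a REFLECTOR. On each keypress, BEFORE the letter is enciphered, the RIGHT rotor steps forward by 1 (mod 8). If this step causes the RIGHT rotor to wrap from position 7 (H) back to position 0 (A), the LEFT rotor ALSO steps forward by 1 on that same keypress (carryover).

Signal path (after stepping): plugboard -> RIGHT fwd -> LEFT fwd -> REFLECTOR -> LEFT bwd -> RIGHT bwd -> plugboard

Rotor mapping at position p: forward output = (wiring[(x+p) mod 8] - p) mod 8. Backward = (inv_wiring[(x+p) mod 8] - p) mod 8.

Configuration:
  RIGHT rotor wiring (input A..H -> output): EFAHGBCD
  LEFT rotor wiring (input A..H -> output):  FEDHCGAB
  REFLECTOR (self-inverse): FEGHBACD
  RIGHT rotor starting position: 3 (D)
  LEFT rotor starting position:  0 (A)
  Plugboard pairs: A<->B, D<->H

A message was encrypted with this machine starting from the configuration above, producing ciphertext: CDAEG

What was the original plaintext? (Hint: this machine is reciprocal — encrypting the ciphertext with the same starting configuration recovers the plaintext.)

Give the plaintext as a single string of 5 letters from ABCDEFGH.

Answer: EHBCF

Derivation:
Char 1 ('C'): step: R->4, L=0; C->plug->C->R->G->L->A->refl->F->L'->A->R'->E->plug->E
Char 2 ('D'): step: R->5, L=0; D->plug->H->R->B->L->E->refl->B->L'->H->R'->D->plug->H
Char 3 ('A'): step: R->6, L=0; A->plug->B->R->F->L->G->refl->C->L'->E->R'->A->plug->B
Char 4 ('E'): step: R->7, L=0; E->plug->E->R->A->L->F->refl->A->L'->G->R'->C->plug->C
Char 5 ('G'): step: R->0, L->1 (L advanced); G->plug->G->R->C->L->G->refl->C->L'->B->R'->F->plug->F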